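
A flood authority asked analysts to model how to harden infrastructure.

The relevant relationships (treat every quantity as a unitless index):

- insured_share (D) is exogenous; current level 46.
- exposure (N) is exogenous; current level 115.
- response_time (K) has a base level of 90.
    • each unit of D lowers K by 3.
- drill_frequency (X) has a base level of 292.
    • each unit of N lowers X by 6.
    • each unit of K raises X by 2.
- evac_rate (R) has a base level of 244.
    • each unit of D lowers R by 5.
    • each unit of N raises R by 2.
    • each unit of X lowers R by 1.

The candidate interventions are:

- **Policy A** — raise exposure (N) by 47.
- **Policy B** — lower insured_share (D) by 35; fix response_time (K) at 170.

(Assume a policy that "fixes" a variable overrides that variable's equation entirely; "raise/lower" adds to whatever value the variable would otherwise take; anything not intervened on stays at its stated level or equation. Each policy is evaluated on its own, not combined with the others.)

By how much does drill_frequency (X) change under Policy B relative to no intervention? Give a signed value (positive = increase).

436

Baseline:
  D = 46
  N = 115
  K = 90 − 3·46 = -48
  X = 292 − 6·115 + 2·(-48) = -494
Policy B (D − 35, K := 170):
  D = 46 − 35 = 11
  N = 115
  K = 170
  X = 292 − 6·115 + 2·170 = -58
Change in X: -58 − (-494) = 436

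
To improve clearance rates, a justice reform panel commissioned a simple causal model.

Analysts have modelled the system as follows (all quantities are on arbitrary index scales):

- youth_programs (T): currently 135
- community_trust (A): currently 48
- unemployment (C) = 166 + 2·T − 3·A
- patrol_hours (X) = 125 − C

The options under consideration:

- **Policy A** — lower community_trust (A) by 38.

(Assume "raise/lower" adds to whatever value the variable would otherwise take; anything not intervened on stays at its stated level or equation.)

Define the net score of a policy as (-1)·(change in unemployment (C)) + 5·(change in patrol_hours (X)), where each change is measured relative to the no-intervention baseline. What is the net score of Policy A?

Baseline:
  T = 135
  A = 48
  C = 166 + 2·135 − 3·48 = 292
  X = 125 − 292 = -167
Policy A (A − 38):
  T = 135
  A = 48 − 38 = 10
  C = 166 + 2·135 − 3·10 = 406
  X = 125 − 406 = -281
ΔC = 406 − 292 = 114; ΔX = -281 − (-167) = -114
Score = (-1)·114 + 5·(-114) = -684

-684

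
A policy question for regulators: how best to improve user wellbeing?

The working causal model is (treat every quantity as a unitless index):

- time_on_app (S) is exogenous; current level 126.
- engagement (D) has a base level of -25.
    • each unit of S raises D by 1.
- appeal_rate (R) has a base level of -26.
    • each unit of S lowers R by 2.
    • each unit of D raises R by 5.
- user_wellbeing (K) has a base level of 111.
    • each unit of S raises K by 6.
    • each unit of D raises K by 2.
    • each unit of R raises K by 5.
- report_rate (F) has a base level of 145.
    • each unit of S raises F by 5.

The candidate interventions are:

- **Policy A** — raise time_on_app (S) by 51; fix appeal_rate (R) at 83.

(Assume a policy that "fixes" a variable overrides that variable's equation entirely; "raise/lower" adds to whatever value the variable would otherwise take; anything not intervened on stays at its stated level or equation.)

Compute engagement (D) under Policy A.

Policy A (S + 51, R := 83):
  S = 126 + 51 = 177
  D = -25 + 177 = 152

152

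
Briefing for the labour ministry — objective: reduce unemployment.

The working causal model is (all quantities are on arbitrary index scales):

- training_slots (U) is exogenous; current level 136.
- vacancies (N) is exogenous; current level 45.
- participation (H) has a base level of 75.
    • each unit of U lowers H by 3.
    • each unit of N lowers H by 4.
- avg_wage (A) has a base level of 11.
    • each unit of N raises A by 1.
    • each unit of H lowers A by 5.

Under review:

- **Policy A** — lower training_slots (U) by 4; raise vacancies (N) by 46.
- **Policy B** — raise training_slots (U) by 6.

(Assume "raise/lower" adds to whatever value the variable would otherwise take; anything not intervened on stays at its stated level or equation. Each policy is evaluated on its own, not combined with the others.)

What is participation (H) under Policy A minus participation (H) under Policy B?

-154

Policy A (U − 4, N + 46):
  U = 136 − 4 = 132
  N = 45 + 46 = 91
  H = 75 − 3·132 − 4·91 = -685
Policy B (U + 6):
  U = 136 + 6 = 142
  N = 45
  H = 75 − 3·142 − 4·45 = -531
H: -685 − (-531) = -154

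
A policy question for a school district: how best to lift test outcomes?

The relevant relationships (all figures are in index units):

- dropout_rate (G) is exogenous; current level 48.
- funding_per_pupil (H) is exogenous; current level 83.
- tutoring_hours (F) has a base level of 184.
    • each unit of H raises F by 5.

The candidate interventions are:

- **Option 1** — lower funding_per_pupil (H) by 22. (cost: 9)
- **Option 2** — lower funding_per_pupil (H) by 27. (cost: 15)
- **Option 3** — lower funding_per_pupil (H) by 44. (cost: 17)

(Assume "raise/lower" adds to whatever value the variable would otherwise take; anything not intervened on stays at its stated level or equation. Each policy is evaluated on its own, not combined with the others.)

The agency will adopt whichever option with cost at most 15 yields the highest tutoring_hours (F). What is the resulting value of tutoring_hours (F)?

489

Option 1 (H − 22):
  H = 83 − 22 = 61
  F = 184 + 5·61 = 489
Option 2 (H − 27):
  H = 83 − 27 = 56
  F = 184 + 5·56 = 464
Comparing — Option 1: F=489, Option 2: F=464. Highest is 489 (Option 1).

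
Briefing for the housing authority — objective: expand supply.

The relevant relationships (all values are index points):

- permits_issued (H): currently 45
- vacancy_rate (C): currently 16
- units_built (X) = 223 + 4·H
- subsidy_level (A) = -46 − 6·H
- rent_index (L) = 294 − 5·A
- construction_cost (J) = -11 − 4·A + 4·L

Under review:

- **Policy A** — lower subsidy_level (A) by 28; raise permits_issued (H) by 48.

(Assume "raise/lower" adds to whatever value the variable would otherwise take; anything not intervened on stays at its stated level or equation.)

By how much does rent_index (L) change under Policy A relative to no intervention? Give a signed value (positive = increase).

Baseline:
  H = 45
  A = -46 − 6·45 = -316
  L = 294 − 5·(-316) = 1874
Policy A (A − 28, H + 48):
  H = 45 + 48 = 93
  A = -46 − 6·93 (−28 from intervention) = -632
  L = 294 − 5·(-632) = 3454
Change in L: 3454 − 1874 = 1580

1580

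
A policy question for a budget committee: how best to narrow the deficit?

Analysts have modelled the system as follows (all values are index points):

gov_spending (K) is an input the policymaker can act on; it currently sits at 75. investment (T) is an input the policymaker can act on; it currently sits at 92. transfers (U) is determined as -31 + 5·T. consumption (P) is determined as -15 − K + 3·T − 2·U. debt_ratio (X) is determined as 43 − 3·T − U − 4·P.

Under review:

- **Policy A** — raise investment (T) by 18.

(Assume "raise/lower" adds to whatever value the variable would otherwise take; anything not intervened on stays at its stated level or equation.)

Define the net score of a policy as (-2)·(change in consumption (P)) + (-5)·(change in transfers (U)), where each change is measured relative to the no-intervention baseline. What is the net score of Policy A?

Baseline:
  K = 75
  T = 92
  U = -31 + 5·92 = 429
  P = -15 − 75 + 3·92 − 2·429 = -672
Policy A (T + 18):
  K = 75
  T = 92 + 18 = 110
  U = -31 + 5·110 = 519
  P = -15 − 75 + 3·110 − 2·519 = -798
ΔP = -798 − (-672) = -126; ΔU = 519 − 429 = 90
Score = (-2)·(-126) + (-5)·90 = -198

-198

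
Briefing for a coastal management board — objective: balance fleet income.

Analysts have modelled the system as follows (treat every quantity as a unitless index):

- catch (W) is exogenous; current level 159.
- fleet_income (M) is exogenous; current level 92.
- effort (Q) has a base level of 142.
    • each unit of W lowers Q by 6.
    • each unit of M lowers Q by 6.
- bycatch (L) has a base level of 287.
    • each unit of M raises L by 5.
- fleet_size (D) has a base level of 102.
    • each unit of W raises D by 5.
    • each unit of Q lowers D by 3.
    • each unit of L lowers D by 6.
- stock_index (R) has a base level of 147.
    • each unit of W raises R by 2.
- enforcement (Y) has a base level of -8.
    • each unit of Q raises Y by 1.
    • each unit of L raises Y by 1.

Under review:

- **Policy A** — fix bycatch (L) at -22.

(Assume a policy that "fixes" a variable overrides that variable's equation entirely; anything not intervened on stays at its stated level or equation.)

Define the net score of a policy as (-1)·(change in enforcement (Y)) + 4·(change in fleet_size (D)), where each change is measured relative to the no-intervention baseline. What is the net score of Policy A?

19225

Baseline:
  W = 159
  M = 92
  Q = 142 − 6·159 − 6·92 = -1364
  L = 287 + 5·92 = 747
  D = 102 + 5·159 − 3·(-1364) − 6·747 = 507
  Y = -8 + (-1364) + 747 = -625
Policy A (L := -22):
  W = 159
  M = 92
  Q = 142 − 6·159 − 6·92 = -1364
  L = -22
  D = 102 + 5·159 − 3·(-1364) − 6·(-22) = 5121
  Y = -8 + (-1364) + (-22) = -1394
ΔY = -1394 − (-625) = -769; ΔD = 5121 − 507 = 4614
Score = (-1)·(-769) + 4·4614 = 19225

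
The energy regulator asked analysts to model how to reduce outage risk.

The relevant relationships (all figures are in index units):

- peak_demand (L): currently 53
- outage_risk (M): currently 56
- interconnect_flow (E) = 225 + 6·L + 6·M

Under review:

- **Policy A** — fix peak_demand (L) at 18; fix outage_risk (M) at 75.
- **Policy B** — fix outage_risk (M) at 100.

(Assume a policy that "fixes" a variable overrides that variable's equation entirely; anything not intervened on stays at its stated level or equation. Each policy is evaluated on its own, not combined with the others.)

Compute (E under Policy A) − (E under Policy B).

Policy A (L := 18, M := 75):
  L = 18
  M = 75
  E = 225 + 6·18 + 6·75 = 783
Policy B (M := 100):
  L = 53
  M = 100
  E = 225 + 6·53 + 6·100 = 1143
E: 783 − 1143 = -360

-360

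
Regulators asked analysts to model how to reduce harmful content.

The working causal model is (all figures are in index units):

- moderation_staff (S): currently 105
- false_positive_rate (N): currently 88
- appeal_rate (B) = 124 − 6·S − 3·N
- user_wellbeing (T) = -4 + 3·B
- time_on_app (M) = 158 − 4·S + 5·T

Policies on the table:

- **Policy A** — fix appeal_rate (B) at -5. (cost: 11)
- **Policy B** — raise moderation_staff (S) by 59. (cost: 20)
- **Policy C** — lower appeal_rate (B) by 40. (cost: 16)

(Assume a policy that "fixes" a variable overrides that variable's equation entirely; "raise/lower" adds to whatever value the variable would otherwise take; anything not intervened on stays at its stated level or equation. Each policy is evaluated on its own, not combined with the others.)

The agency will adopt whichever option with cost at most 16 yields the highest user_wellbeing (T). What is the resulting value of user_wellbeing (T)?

-19

Policy A (B := -5):
  S = 105
  N = 88
  B = -5
  T = -4 + 3·(-5) = -19
Policy C (B − 40):
  S = 105
  N = 88
  B = 124 − 6·105 − 3·88 (−40 from intervention) = -810
  T = -4 + 3·(-810) = -2434
Comparing — Policy A: T=-19, Policy C: T=-2434. Highest is -19 (Policy A).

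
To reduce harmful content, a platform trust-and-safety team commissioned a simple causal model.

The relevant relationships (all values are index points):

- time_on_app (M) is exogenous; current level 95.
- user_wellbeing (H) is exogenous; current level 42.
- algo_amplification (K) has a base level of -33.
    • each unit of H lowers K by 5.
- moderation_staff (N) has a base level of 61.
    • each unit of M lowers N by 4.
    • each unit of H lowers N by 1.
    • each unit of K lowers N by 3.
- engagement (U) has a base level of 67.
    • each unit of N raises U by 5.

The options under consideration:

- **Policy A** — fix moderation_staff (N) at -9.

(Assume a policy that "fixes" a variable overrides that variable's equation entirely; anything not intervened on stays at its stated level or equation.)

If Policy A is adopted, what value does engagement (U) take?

Policy A (N := -9):
  M = 95
  H = 42
  K = -33 − 5·42 = -243
  N = -9
  U = 67 + 5·(-9) = 22

22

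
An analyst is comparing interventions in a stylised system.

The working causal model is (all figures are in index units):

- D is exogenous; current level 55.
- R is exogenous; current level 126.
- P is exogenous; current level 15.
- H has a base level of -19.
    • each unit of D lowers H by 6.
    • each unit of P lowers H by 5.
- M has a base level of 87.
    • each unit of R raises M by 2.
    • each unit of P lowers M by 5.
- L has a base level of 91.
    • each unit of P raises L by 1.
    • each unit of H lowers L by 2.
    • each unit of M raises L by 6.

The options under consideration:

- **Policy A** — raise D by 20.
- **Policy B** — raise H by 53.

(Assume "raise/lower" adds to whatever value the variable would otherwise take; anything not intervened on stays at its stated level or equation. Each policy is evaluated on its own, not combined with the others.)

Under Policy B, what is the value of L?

Policy B (H + 53):
  D = 55
  R = 126
  P = 15
  H = -19 − 6·55 − 5·15 (+53 from intervention) = -371
  M = 87 + 2·126 − 5·15 = 264
  L = 91 + 15 − 2·(-371) + 6·264 = 2432

2432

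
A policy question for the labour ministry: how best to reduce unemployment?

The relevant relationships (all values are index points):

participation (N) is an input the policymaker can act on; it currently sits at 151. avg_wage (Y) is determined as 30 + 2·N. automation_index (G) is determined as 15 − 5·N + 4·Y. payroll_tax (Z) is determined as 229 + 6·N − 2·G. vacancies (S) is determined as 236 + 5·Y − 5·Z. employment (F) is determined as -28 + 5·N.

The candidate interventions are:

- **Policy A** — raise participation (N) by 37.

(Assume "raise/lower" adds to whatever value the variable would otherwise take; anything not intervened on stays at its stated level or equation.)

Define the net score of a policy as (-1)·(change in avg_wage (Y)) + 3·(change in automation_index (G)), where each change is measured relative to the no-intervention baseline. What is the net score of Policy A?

259

Baseline:
  N = 151
  Y = 30 + 2·151 = 332
  G = 15 − 5·151 + 4·332 = 588
Policy A (N + 37):
  N = 151 + 37 = 188
  Y = 30 + 2·188 = 406
  G = 15 − 5·188 + 4·406 = 699
ΔY = 406 − 332 = 74; ΔG = 699 − 588 = 111
Score = (-1)·74 + 3·111 = 259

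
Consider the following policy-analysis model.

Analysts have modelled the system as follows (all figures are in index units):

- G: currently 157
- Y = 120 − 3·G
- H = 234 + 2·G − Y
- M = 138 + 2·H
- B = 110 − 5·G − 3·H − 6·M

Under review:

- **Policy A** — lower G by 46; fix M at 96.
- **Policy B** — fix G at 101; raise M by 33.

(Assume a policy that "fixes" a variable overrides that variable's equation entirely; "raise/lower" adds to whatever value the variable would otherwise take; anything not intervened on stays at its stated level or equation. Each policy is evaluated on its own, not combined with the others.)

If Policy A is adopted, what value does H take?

Policy A (G − 46, M := 96):
  G = 157 − 46 = 111
  Y = 120 − 3·111 = -213
  H = 234 + 2·111 − (-213) = 669

669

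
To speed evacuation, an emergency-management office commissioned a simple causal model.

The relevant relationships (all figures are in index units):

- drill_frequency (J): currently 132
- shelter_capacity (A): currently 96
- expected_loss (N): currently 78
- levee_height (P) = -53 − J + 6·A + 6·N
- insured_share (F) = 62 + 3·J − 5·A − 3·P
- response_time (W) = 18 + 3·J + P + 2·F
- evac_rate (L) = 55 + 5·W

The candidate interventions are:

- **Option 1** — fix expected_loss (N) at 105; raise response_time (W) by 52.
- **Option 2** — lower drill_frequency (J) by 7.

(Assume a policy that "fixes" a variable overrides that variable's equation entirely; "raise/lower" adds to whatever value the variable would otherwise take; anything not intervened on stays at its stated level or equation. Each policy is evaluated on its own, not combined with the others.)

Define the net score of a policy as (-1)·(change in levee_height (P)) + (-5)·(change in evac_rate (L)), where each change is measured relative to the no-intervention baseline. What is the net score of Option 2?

2443

Baseline:
  J = 132
  A = 96
  N = 78
  P = -53 − 132 + 6·96 + 6·78 = 859
  F = 62 + 3·132 − 5·96 − 3·859 = -2599
  W = 18 + 3·132 + 859 + 2·(-2599) = -3925
  L = 55 + 5·(-3925) = -19570
Option 2 (J − 7):
  J = 132 − 7 = 125
  A = 96
  N = 78
  P = -53 − 125 + 6·96 + 6·78 = 866
  F = 62 + 3·125 − 5·96 − 3·866 = -2641
  W = 18 + 3·125 + 866 + 2·(-2641) = -4023
  L = 55 + 5·(-4023) = -20060
ΔP = 866 − 859 = 7; ΔL = -20060 − (-19570) = -490
Score = (-1)·7 + (-5)·(-490) = 2443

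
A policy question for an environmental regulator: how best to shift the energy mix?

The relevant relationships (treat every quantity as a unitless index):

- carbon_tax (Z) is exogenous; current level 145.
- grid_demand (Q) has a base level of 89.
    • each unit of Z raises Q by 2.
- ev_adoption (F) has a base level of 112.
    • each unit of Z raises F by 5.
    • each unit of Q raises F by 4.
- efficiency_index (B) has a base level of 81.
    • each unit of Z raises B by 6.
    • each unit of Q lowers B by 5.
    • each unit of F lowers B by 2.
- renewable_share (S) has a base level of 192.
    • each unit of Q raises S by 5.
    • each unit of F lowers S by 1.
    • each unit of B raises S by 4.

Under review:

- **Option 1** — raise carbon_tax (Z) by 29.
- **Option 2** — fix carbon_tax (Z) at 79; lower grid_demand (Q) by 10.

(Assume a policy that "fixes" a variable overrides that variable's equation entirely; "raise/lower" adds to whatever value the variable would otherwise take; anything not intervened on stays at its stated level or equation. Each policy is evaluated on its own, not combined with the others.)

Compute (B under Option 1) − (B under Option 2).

-2980

Option 1 (Z + 29):
  Z = 145 + 29 = 174
  Q = 89 + 2·174 = 437
  F = 112 + 5·174 + 4·437 = 2730
  B = 81 + 6·174 − 5·437 − 2·2730 = -6520
Option 2 (Z := 79, Q − 10):
  Z = 79
  Q = 89 + 2·79 (−10 from intervention) = 237
  F = 112 + 5·79 + 4·237 = 1455
  B = 81 + 6·79 − 5·237 − 2·1455 = -3540
B: -6520 − (-3540) = -2980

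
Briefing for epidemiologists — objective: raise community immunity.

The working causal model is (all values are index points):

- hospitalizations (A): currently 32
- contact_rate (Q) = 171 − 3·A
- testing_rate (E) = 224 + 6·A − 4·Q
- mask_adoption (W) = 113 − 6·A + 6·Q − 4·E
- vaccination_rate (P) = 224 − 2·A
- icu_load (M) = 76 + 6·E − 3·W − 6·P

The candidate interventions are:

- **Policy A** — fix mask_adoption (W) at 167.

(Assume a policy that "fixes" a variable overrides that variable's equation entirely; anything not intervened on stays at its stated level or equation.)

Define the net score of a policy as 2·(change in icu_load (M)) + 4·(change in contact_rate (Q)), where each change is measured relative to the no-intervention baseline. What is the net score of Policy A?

Baseline:
  A = 32
  Q = 171 − 3·32 = 75
  E = 224 + 6·32 − 4·75 = 116
  W = 113 − 6·32 + 6·75 − 4·116 = -93
  P = 224 − 2·32 = 160
  M = 76 + 6·116 − 3·(-93) − 6·160 = 91
Policy A (W := 167):
  A = 32
  Q = 171 − 3·32 = 75
  E = 224 + 6·32 − 4·75 = 116
  W = 167
  P = 224 − 2·32 = 160
  M = 76 + 6·116 − 3·167 − 6·160 = -689
ΔM = -689 − 91 = -780; ΔQ = 75 − 75 = 0
Score = 2·(-780) + 4·0 = -1560

-1560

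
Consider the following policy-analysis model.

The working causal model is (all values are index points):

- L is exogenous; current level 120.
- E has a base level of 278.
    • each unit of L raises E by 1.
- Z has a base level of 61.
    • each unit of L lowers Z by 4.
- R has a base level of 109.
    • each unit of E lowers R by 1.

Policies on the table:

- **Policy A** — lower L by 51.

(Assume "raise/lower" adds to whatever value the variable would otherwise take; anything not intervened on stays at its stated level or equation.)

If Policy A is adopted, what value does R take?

Policy A (L − 51):
  L = 120 − 51 = 69
  E = 278 + 69 = 347
  R = 109 − 347 = -238

-238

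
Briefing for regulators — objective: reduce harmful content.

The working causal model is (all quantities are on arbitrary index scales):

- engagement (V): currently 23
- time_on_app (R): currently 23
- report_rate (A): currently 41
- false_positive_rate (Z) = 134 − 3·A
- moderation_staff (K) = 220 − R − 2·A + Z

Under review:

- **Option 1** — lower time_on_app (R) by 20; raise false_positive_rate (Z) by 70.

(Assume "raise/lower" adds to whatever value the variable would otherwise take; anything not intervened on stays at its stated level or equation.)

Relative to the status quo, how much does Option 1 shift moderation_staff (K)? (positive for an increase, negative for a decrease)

Baseline:
  R = 23
  A = 41
  Z = 134 − 3·41 = 11
  K = 220 − 23 − 2·41 + 11 = 126
Option 1 (R − 20, Z + 70):
  R = 23 − 20 = 3
  A = 41
  Z = 134 − 3·41 (+70 from intervention) = 81
  K = 220 − 3 − 2·41 + 81 = 216
Change in K: 216 − 126 = 90

90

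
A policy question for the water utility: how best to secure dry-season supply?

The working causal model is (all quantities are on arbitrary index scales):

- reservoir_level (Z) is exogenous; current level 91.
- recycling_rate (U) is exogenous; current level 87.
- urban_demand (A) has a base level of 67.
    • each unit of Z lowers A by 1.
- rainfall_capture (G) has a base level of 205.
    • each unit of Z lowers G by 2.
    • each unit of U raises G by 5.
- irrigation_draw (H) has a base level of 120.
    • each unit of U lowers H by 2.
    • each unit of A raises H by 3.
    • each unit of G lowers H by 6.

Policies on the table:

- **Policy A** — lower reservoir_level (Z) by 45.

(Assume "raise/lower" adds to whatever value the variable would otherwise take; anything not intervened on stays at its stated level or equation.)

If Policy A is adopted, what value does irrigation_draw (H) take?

-3279

Policy A (Z − 45):
  Z = 91 − 45 = 46
  U = 87
  A = 67 − 46 = 21
  G = 205 − 2·46 + 5·87 = 548
  H = 120 − 2·87 + 3·21 − 6·548 = -3279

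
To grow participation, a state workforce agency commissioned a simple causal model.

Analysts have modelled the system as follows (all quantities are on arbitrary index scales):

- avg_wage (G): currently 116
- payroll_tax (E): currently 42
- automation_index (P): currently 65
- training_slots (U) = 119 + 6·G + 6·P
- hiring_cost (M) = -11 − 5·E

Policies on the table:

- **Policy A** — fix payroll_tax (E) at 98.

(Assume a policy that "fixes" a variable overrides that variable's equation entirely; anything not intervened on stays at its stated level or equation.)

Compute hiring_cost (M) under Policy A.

Policy A (E := 98):
  E = 98
  M = -11 − 5·98 = -501

-501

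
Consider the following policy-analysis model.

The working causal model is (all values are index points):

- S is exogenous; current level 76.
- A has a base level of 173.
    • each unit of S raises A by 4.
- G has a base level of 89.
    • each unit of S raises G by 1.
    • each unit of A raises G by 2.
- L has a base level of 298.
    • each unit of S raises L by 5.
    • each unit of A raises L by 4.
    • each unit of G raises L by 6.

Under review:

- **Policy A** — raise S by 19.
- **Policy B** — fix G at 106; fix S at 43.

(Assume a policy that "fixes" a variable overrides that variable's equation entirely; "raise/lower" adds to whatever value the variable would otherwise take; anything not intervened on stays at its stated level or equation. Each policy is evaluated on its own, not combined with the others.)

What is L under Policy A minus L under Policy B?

Policy A (S + 19):
  S = 76 + 19 = 95
  A = 173 + 4·95 = 553
  G = 89 + 95 + 2·553 = 1290
  L = 298 + 5·95 + 4·553 + 6·1290 = 10725
Policy B (G := 106, S := 43):
  S = 43
  A = 173 + 4·43 = 345
  G = 106
  L = 298 + 5·43 + 4·345 + 6·106 = 2529
L: 10725 − 2529 = 8196

8196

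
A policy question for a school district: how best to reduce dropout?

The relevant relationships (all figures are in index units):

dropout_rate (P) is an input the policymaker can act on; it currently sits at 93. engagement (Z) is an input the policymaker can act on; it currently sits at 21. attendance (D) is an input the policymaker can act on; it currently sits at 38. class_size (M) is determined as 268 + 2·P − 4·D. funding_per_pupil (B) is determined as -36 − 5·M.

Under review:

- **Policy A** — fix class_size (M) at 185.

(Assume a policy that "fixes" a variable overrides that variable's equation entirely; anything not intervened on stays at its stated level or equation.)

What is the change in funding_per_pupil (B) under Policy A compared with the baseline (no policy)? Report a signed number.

Baseline:
  P = 93
  D = 38
  M = 268 + 2·93 − 4·38 = 302
  B = -36 − 5·302 = -1546
Policy A (M := 185):
  P = 93
  D = 38
  M = 185
  B = -36 − 5·185 = -961
Change in B: -961 − (-1546) = 585

585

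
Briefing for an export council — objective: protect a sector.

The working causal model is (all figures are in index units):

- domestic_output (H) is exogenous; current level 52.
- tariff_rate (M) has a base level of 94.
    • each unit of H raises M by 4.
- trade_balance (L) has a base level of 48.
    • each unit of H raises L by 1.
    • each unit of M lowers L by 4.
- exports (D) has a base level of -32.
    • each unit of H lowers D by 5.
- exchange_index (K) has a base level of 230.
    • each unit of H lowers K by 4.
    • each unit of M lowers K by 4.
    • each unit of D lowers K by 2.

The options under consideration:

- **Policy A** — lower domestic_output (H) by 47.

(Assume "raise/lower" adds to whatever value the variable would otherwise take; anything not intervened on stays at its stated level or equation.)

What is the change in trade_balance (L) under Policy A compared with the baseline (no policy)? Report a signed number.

705

Baseline:
  H = 52
  M = 94 + 4·52 = 302
  L = 48 + 52 − 4·302 = -1108
Policy A (H − 47):
  H = 52 − 47 = 5
  M = 94 + 4·5 = 114
  L = 48 + 5 − 4·114 = -403
Change in L: -403 − (-1108) = 705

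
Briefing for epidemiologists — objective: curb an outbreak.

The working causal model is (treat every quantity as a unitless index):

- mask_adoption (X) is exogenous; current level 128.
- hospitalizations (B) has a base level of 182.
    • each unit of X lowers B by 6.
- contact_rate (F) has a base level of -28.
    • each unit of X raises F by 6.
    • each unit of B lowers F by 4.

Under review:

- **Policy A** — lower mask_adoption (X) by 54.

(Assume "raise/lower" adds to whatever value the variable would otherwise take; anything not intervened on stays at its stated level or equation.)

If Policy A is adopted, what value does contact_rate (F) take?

1464

Policy A (X − 54):
  X = 128 − 54 = 74
  B = 182 − 6·74 = -262
  F = -28 + 6·74 − 4·(-262) = 1464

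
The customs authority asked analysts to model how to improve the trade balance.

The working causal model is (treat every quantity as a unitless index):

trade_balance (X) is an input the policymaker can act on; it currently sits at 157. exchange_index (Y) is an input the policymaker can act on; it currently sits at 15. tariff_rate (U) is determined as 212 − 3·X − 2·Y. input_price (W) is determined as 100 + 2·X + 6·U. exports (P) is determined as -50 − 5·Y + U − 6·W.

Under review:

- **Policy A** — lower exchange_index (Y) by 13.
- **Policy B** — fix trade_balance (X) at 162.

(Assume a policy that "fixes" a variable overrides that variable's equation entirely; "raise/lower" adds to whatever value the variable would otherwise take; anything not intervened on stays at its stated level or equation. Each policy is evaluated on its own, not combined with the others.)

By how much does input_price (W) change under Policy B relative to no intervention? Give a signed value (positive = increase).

Baseline:
  X = 157
  Y = 15
  U = 212 − 3·157 − 2·15 = -289
  W = 100 + 2·157 + 6·(-289) = -1320
Policy B (X := 162):
  X = 162
  Y = 15
  U = 212 − 3·162 − 2·15 = -304
  W = 100 + 2·162 + 6·(-304) = -1400
Change in W: -1400 − (-1320) = -80

-80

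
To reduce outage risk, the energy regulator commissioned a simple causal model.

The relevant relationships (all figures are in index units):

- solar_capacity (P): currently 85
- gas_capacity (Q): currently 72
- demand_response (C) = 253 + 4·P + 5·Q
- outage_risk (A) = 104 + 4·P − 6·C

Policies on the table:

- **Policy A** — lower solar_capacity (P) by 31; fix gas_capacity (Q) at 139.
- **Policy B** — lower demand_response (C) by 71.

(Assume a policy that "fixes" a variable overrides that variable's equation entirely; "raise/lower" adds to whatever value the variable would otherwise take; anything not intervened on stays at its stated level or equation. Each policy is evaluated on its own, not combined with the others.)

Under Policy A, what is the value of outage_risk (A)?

Policy A (P − 31, Q := 139):
  P = 85 − 31 = 54
  Q = 139
  C = 253 + 4·54 + 5·139 = 1164
  A = 104 + 4·54 − 6·1164 = -6664

-6664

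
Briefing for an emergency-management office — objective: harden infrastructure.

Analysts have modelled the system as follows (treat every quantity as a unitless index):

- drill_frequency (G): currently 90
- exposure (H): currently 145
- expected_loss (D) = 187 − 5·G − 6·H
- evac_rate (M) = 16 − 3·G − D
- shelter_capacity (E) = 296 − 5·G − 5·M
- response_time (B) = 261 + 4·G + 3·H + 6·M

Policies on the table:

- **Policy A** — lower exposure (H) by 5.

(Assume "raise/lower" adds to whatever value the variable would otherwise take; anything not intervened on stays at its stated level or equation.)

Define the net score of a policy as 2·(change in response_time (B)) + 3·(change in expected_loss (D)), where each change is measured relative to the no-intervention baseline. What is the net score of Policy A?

Baseline:
  G = 90
  H = 145
  D = 187 − 5·90 − 6·145 = -1133
  M = 16 − 3·90 − (-1133) = 879
  B = 261 + 4·90 + 3·145 + 6·879 = 6330
Policy A (H − 5):
  G = 90
  H = 145 − 5 = 140
  D = 187 − 5·90 − 6·140 = -1103
  M = 16 − 3·90 − (-1103) = 849
  B = 261 + 4·90 + 3·140 + 6·849 = 6135
ΔB = 6135 − 6330 = -195; ΔD = -1103 − (-1133) = 30
Score = 2·(-195) + 3·30 = -300

-300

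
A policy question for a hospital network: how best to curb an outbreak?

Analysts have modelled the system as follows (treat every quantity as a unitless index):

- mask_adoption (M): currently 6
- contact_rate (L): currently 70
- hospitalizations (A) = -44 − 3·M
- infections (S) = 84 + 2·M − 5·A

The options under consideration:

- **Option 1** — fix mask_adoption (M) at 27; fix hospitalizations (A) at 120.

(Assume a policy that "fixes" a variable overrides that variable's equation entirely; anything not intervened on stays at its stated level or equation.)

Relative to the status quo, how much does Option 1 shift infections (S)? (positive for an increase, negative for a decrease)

Baseline:
  M = 6
  A = -44 − 3·6 = -62
  S = 84 + 2·6 − 5·(-62) = 406
Option 1 (M := 27, A := 120):
  M = 27
  A = 120
  S = 84 + 2·27 − 5·120 = -462
Change in S: -462 − 406 = -868

-868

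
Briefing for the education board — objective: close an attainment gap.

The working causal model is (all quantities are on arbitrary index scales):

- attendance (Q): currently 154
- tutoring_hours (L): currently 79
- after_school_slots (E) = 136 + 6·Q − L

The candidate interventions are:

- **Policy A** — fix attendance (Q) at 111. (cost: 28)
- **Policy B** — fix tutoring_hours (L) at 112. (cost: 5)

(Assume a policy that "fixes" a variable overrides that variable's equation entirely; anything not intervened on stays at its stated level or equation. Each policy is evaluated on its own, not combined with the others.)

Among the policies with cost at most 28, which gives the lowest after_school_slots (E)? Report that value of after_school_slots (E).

Policy A (Q := 111):
  Q = 111
  L = 79
  E = 136 + 6·111 − 79 = 723
Policy B (L := 112):
  Q = 154
  L = 112
  E = 136 + 6·154 − 112 = 948
Comparing — Policy A: E=723, Policy B: E=948. Lowest is 723 (Policy A).

723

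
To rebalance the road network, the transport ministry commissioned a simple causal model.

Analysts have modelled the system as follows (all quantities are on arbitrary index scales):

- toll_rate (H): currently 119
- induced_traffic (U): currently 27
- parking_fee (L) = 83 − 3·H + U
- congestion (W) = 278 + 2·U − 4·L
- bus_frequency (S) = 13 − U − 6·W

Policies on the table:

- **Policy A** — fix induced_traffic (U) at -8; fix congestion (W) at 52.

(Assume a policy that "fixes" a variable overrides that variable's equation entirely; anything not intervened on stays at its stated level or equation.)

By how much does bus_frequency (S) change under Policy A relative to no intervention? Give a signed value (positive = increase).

Baseline:
  H = 119
  U = 27
  L = 83 − 3·119 + 27 = -247
  W = 278 + 2·27 − 4·(-247) = 1320
  S = 13 − 27 − 6·1320 = -7934
Policy A (U := -8, W := 52):
  H = 119
  U = -8
  L = 83 − 3·119 + (-8) = -282
  W = 52
  S = 13 − (-8) − 6·52 = -291
Change in S: -291 − (-7934) = 7643

7643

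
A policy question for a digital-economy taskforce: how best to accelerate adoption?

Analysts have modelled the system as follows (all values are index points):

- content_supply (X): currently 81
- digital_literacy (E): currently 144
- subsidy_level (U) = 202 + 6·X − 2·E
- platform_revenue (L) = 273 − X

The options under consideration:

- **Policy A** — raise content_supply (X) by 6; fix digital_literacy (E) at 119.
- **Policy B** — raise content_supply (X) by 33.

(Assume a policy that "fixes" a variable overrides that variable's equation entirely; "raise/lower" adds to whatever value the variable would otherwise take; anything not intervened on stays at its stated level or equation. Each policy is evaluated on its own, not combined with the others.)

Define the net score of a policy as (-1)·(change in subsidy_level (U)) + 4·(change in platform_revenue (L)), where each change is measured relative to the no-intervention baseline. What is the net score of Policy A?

Baseline:
  X = 81
  E = 144
  U = 202 + 6·81 − 2·144 = 400
  L = 273 − 81 = 192
Policy A (X + 6, E := 119):
  X = 81 + 6 = 87
  E = 119
  U = 202 + 6·87 − 2·119 = 486
  L = 273 − 87 = 186
ΔU = 486 − 400 = 86; ΔL = 186 − 192 = -6
Score = (-1)·86 + 4·(-6) = -110

-110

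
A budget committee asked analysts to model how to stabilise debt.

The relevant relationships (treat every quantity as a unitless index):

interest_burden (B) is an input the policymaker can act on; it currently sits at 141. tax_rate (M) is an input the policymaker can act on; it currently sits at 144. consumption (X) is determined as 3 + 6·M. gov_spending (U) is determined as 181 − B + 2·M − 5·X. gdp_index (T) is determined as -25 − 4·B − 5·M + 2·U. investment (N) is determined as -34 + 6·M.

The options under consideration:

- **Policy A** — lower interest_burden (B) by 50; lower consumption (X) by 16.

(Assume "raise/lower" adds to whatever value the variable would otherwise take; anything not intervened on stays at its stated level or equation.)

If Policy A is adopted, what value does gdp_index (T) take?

-8863

Policy A (B − 50, X − 16):
  B = 141 − 50 = 91
  M = 144
  X = 3 + 6·144 (−16 from intervention) = 851
  U = 181 − 91 + 2·144 − 5·851 = -3877
  T = -25 − 4·91 − 5·144 + 2·(-3877) = -8863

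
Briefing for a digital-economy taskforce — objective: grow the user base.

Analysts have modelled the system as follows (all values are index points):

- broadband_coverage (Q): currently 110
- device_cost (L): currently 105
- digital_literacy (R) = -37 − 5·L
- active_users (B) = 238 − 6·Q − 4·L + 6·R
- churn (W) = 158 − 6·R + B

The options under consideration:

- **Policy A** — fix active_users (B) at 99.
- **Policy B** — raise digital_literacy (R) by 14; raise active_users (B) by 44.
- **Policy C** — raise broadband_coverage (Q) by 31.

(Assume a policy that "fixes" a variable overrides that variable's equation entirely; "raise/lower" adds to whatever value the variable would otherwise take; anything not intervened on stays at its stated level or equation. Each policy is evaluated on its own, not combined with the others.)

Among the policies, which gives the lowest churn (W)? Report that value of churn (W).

Policy A (B := 99):
  Q = 110
  L = 105
  R = -37 − 5·105 = -562
  B = 99
  W = 158 − 6·(-562) + 99 = 3629
Policy B (R + 14, B + 44):
  Q = 110
  L = 105
  R = -37 − 5·105 (+14 from intervention) = -548
  B = 238 − 6·110 − 4·105 + 6·(-548) (+44 from intervention) = -4086
  W = 158 − 6·(-548) + (-4086) = -640
Policy C (Q + 31):
  Q = 110 + 31 = 141
  L = 105
  R = -37 − 5·105 = -562
  B = 238 − 6·141 − 4·105 + 6·(-562) = -4400
  W = 158 − 6·(-562) + (-4400) = -870
Comparing — Policy A: W=3629, Policy B: W=-640, Policy C: W=-870. Lowest is -870 (Policy C).

-870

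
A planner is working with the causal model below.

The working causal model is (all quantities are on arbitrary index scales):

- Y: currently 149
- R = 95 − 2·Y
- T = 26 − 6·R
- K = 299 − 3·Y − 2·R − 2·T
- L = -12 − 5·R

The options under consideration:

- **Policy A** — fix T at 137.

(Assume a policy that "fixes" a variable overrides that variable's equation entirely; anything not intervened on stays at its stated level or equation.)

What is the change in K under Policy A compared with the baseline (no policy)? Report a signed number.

2214

Baseline:
  Y = 149
  R = 95 − 2·149 = -203
  T = 26 − 6·(-203) = 1244
  K = 299 − 3·149 − 2·(-203) − 2·1244 = -2230
Policy A (T := 137):
  Y = 149
  R = 95 − 2·149 = -203
  T = 137
  K = 299 − 3·149 − 2·(-203) − 2·137 = -16
Change in K: -16 − (-2230) = 2214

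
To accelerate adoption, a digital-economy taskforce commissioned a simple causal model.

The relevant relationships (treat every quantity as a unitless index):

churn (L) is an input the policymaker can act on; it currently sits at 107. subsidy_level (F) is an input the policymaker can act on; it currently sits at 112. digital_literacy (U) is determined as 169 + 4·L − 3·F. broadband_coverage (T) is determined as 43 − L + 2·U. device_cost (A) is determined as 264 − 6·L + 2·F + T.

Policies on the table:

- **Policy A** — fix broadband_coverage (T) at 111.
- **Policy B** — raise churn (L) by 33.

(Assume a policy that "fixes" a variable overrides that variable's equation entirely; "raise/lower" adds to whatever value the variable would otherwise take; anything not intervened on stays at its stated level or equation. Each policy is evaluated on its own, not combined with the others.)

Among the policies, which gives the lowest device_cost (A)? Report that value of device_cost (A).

-43

Policy A (T := 111):
  L = 107
  F = 112
  U = 169 + 4·107 − 3·112 = 261
  T = 111
  A = 264 − 6·107 + 2·112 + 111 = -43
Policy B (L + 33):
  L = 107 + 33 = 140
  F = 112
  U = 169 + 4·140 − 3·112 = 393
  T = 43 − 140 + 2·393 = 689
  A = 264 − 6·140 + 2·112 + 689 = 337
Comparing — Policy A: A=-43, Policy B: A=337. Lowest is -43 (Policy A).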